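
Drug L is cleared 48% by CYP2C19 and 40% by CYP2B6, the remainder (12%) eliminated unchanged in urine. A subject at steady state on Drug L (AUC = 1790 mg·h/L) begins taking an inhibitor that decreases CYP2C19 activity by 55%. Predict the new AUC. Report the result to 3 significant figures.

The CYP2C19 pathway (48% of clearance) drops to 0.45× activity: 0.48 × 0.45 = 0.216.
CYP2B6 (40%) and the residual 12% are unaffected.
Relative clearance = 0.216 + 0.4 + 0.12 = 0.736.
New AUC = baseline ÷ relative clearance = 1790 / 0.736 = 2.43 × 10³ mg·h/L.

2.43 × 10³ mg·h/L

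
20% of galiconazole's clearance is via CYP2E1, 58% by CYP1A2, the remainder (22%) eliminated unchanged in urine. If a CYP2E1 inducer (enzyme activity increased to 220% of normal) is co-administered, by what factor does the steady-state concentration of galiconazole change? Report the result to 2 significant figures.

0.81

The CYP2E1 pathway (20% of clearance) rises to 2.2× activity: 0.2 × 2.2 = 0.44.
CYP1A2 (58%) and the residual 22% are unaffected.
CL_new/CL_old = 0.44 + 0.58 + 0.22 = 1.24.
Steady-state concentration ratio = CL_old/CL_new = 1 / 1.24 = 0.81.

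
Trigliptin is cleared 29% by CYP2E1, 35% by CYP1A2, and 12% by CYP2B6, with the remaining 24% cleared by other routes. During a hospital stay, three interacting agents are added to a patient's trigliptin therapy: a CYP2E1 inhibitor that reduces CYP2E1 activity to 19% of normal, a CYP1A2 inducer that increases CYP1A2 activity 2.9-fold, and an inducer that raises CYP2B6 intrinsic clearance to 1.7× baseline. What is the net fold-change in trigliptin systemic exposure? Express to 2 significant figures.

The CYP2E1 pathway (29% of clearance) falls to 0.19× activity: 0.29 × 0.19 = 0.0551.
The CYP1A2 pathway (35% of clearance) is boosted to 2.9× activity: 0.35 × 2.9 = 1.015.
The CYP2B6 pathway (12% of clearance) is boosted to 1.7× activity: 0.12 × 1.7 = 0.204.
Non-CYP routes (24%) are unchanged.
Relative clearance = 0.0551 + 1.015 + 0.204 + 0.24 = 1.5141.
Because systemic exposure varies inversely with clearance, the combined effect is 1 / 1.5141 = 0.66.

0.66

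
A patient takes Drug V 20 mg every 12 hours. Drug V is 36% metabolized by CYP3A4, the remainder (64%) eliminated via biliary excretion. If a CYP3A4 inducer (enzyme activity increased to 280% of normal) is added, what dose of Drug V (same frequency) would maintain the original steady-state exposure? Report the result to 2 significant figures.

33 mg

The CYP3A4 pathway (36% of clearance) rises to 2.8× activity: 0.36 × 2.8 = 1.008.
The remaining 64% of clearance is unaffected.
Relative clearance = 1.008 + 0.64 = 1.648.
Css,avg = (dose rate)/CL, so holding Css fixed requires dose ∝ CL: 20 × 1.648 = 33 mg.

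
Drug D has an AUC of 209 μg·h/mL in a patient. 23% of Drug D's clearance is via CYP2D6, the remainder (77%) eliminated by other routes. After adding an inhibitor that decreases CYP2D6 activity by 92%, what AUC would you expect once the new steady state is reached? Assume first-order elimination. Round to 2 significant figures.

The CYP2D6 pathway (23% of clearance) is reduced to 0.08× activity: 0.23 × 0.08 = 0.0184.
Non-CYP routes (77%) are unchanged.
CL_new/CL_old = 0.0184 + 0.77 = 0.7884.
AUC ∝ 1/CL, so new value = 209 / 0.7884 = 2.7 × 10² μg·h/mL.

2.7 × 10² μg·h/mL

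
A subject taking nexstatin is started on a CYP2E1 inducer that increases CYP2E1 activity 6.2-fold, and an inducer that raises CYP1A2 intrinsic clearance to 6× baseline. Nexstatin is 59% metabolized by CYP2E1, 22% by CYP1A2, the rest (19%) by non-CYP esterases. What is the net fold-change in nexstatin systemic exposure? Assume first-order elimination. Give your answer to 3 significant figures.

The CYP2E1 pathway (59% of clearance) increases to 6.2× activity: 0.59 × 6.2 = 3.658.
The CYP1A2 pathway (22% of clearance) increases to 6× activity: 0.22 × 6 = 1.32.
Non-CYP routes (19%) are unchanged.
CL_new/CL_old = 3.658 + 1.32 + 0.19 = 5.168.
Because systemic exposure varies inversely with clearance, the combined effect is 1 / 5.168 = 0.193.

0.193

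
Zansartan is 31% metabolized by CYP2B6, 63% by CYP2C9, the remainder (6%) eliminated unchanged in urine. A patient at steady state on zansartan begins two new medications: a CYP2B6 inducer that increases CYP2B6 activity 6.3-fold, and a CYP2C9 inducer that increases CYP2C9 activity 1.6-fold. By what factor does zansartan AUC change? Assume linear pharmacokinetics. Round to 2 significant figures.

0.33

The CYP2B6 pathway (31% of clearance) is boosted to 6.3× activity: 0.31 × 6.3 = 1.953.
The CYP2C9 pathway (63% of clearance) rises to 1.6× activity: 0.63 × 1.6 = 1.008.
Non-CYP routes (6%) are unchanged.
New clearance relative to baseline: 1.953 + 1.008 + 0.06 = 3.021.
Net AUC ratio = 1 / 3.021 = 0.33.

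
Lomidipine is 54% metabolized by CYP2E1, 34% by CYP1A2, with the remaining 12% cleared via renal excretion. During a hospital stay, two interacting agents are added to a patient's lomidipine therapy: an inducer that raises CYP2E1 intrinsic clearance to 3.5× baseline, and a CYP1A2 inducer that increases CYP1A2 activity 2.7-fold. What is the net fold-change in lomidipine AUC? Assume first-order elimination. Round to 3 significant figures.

0.342

CYP2E1: 0.54 × 3.5 = 1.89
CYP1A2: 0.34 × 2.7 = 0.918
Other: 0.12 (unchanged)
New clearance relative to baseline: 1.89 + 0.918 + 0.12 = 2.928.
Net AUC ratio = 1 / 2.928 = 0.342.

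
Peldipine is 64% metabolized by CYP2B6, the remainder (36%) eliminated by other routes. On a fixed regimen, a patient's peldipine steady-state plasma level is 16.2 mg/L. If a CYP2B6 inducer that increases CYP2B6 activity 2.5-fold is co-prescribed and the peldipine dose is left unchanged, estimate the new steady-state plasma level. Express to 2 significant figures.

The CYP2B6 pathway (64% of clearance) is boosted to 2.5× activity: 0.64 × 2.5 = 1.6.
Non-CYP routes (36%) are unchanged.
CL_new/CL_old = 1.6 + 0.36 = 1.96.
Steady-state plasma level ∝ 1/CL, so new value = 16.2 / 1.96 = 8.3 mg/L.

8.3 mg/L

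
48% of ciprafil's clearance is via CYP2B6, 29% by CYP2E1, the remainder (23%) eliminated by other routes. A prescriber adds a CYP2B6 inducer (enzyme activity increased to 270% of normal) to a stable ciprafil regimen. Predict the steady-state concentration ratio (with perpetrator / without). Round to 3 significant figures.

The CYP2B6 pathway (48% of clearance) rises to 2.7× activity: 0.48 × 2.7 = 1.296.
CYP2E1 (29%) and the residual 23% are unaffected.
New clearance relative to baseline: 1.296 + 0.29 + 0.23 = 1.816.
Steady-state concentration ratio = CL_old/CL_new = 1 / 1.816 = 0.551.

0.551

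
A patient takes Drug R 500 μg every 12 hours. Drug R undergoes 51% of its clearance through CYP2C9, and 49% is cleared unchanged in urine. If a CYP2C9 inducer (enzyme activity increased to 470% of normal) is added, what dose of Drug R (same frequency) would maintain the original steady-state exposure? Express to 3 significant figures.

CYP2C9: 0.51 × 4.7 = 2.397
Other: 0.49 (unchanged)
New clearance relative to baseline: 2.397 + 0.49 = 2.887.
Css,avg = (dose rate)/CL, so holding Css fixed requires dose ∝ CL: 500 × 2.887 = 1.44 × 10³ μg.

1.44 × 10³ μg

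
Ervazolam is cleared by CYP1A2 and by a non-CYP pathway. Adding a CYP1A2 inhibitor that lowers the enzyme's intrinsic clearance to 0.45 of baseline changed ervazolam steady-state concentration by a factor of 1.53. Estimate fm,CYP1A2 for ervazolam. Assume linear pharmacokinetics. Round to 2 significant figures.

CL'/CL = 1 / 1.53 = 0.6536
0.45·fm + (1 − fm) = 0.6536
fm = (0.6536 − 1) / (0.45 − 1) = 0.63

0.63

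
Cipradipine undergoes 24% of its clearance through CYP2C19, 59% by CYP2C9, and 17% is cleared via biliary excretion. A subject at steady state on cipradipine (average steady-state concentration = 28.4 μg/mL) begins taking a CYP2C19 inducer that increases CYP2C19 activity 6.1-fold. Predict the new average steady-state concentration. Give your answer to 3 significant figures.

12.8 μg/mL

The CYP2C19 pathway (24% of clearance) increases to 6.1× activity: 0.24 × 6.1 = 1.464.
CYP2C9 (59%) and the residual 17% are unaffected.
CL_new/CL_old = 1.464 + 0.59 + 0.17 = 2.224.
With dosing unchanged, average steady-state concentration scales as 1/CL: 28.4 / 2.224 = 12.8 μg/mL.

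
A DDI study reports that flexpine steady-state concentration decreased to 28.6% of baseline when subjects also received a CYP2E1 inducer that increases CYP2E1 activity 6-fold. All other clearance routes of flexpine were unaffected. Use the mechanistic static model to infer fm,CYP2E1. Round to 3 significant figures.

0.499

Let x = fm,CYP2E1. Because steady-state concentration ∝ 1/CL, relative clearance rose to 1/0.286 = 3.497.
Only the CYP2E1 route changed, so 3.497 = x·6 + (1 − x), giving x = 0.499.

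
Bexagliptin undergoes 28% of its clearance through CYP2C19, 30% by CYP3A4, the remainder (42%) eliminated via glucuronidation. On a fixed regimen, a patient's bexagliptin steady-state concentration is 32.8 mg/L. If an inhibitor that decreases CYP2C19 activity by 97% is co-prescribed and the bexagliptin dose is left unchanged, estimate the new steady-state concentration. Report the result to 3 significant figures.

45.0 mg/L

The CYP2C19 pathway (28% of clearance) drops to 0.03× activity: 0.28 × 0.03 = 0.0084.
CYP3A4 (30%) and the residual 42% are unaffected.
New clearance relative to baseline: 0.0084 + 0.3 + 0.42 = 0.7284.
With dosing unchanged, steady-state concentration scales as 1/CL: 32.8 / 0.7284 = 45.0 mg/L.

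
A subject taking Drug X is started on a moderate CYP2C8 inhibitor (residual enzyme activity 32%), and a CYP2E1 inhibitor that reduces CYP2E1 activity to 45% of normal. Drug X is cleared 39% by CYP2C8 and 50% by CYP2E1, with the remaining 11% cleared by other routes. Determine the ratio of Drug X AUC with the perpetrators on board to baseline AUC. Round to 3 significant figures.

The CYP2C8 pathway (39% of clearance) falls to 0.32× activity: 0.39 × 0.32 = 0.1248.
The CYP2E1 pathway (50% of clearance) drops to 0.45× activity: 0.5 × 0.45 = 0.225.
Non-CYP routes (11%) are unchanged.
CL_new/CL_old = 0.1248 + 0.225 + 0.11 = 0.4598.
Net AUC ratio = 1 / 0.4598 = 2.17.

2.17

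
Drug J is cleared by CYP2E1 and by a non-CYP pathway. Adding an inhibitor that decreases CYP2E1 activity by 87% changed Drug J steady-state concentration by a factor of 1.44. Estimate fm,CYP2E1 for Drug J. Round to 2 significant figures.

Write x for the fraction cleared via CYP2E1. The observed steady-state concentration change means clearance fell to 1/1.44 = 0.6944 of baseline.
Only the CYP2E1 route changed, so 0.6944 = x·0.13 + (1 − x), giving x = 0.35.

0.35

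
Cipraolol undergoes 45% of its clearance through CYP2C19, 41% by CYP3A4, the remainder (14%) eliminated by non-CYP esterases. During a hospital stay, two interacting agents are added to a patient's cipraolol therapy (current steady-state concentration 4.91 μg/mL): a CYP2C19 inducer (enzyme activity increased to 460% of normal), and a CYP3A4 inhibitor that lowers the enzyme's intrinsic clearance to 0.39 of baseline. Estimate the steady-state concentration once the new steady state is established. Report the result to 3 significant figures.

2.07 μg/mL

The CYP2C19 pathway (45% of clearance) rises to 4.6× activity: 0.45 × 4.6 = 2.07.
The CYP3A4 pathway (41% of clearance) drops to 0.39× activity: 0.41 × 0.39 = 0.1599.
The remaining 14% of clearance is unaffected.
CL_new/CL_old = 2.07 + 0.1599 + 0.14 = 2.3699.
New steady-state concentration = 4.91 / 2.3699 = 2.07 μg/mL (concentration scales inversely with clearance).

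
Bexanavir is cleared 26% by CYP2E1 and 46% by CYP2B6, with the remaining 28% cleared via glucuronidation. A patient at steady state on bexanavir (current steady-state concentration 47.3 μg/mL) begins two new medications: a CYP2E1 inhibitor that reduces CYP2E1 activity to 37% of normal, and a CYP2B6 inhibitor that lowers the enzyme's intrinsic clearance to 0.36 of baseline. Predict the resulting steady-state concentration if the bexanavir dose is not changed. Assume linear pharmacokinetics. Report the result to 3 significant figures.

87.3 μg/mL

The CYP2E1 pathway (26% of clearance) drops to 0.37× activity: 0.26 × 0.37 = 0.0962.
The CYP2B6 pathway (46% of clearance) is reduced to 0.36× activity: 0.46 × 0.36 = 0.1656.
Non-CYP routes (28%) are unchanged.
New clearance relative to baseline: 0.0962 + 0.1656 + 0.28 = 0.5418.
Steady-state concentration ∝ 1/CL: new value = 47.3 / 0.5418 = 87.3 μg/mL.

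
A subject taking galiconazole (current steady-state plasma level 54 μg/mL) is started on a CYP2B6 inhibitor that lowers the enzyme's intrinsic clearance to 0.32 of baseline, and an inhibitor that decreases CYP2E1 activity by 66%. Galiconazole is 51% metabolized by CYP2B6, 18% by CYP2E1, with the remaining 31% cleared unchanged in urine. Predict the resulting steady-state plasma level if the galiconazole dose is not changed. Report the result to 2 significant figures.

1.0 × 10² μg/mL

The CYP2B6 pathway (51% of clearance) drops to 0.32× activity: 0.51 × 0.32 = 0.1632.
The CYP2E1 pathway (18% of clearance) falls to 0.34× activity: 0.18 × 0.34 = 0.0612.
The remaining 31% of clearance is unaffected.
Relative clearance = 0.1632 + 0.0612 + 0.31 = 0.5344.
Steady-state plasma level ∝ 1/CL: new value = 54 / 0.5344 = 1.0 × 10² μg/mL.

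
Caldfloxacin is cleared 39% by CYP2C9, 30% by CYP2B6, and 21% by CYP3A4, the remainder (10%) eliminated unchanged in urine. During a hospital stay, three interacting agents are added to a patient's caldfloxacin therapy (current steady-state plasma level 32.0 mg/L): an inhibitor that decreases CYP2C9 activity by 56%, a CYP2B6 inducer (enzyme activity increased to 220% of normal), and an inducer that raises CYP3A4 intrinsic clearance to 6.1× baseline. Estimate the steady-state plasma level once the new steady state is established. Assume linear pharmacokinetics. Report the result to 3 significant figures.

14.5 mg/L

CYP2C9: 0.39 × 0.44 = 0.1716
CYP2B6: 0.3 × 2.2 = 0.66
CYP3A4: 0.21 × 6.1 = 1.281
Other: 0.1 (unchanged)
New clearance relative to baseline: 0.1716 + 0.66 + 1.281 + 0.1 = 2.2126.
New steady-state plasma level = 32.0 / 2.2126 = 14.5 mg/L (concentration scales inversely with clearance).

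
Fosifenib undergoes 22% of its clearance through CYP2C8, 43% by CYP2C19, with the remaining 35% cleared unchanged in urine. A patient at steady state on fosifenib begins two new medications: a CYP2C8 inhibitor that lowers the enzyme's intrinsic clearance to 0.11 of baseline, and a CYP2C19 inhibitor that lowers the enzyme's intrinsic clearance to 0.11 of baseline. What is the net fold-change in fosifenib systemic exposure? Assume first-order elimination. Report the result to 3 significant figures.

The CYP2C8 pathway (22% of clearance) drops to 0.11× activity: 0.22 × 0.11 = 0.0242.
The CYP2C19 pathway (43% of clearance) falls to 0.11× activity: 0.43 × 0.11 = 0.0473.
The remaining 35% of clearance is unaffected.
CL_new/CL_old = 0.0242 + 0.0473 + 0.35 = 0.4215.
Systemic exposure ∝ 1/CL: fold-change = 1 / 0.4215 = 2.37.

2.37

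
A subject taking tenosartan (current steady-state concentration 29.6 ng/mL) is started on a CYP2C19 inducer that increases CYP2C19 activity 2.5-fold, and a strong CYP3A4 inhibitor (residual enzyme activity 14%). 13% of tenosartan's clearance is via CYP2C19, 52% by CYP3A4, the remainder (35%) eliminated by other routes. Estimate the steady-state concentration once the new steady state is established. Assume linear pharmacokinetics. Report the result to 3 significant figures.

The CYP2C19 pathway (13% of clearance) is boosted to 2.5× activity: 0.13 × 2.5 = 0.325.
The CYP3A4 pathway (52% of clearance) falls to 0.14× activity: 0.52 × 0.14 = 0.0728.
Non-CYP routes (35%) are unchanged.
New clearance relative to baseline: 0.325 + 0.0728 + 0.35 = 0.7478.
New steady-state concentration = 29.6 / 0.7478 = 39.6 ng/mL (concentration scales inversely with clearance).

39.6 ng/mL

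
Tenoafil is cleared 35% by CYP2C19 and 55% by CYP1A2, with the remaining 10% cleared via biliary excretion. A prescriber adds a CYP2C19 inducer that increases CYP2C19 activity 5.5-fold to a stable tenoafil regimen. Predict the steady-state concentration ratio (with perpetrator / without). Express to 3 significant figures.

The CYP2C19 pathway (35% of clearance) rises to 5.5× activity: 0.35 × 5.5 = 1.925.
CYP1A2 (55%) and the residual 10% are unaffected.
CL_new/CL_old = 1.925 + 0.55 + 0.1 = 2.575.
Since steady-state concentration ∝ 1/CL, the ratio is 1 / 2.575 = 0.388.

0.388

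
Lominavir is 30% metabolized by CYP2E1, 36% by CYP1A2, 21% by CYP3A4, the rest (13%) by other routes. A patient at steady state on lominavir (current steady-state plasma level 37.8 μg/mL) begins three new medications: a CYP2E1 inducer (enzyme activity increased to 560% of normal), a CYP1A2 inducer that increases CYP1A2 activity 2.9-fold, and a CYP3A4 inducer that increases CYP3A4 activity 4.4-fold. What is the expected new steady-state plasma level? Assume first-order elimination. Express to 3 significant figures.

CYP2E1: 0.3 × 5.6 = 1.68
CYP1A2: 0.36 × 2.9 = 1.044
CYP3A4: 0.21 × 4.4 = 0.924
Other: 0.13 (unchanged)
New clearance relative to baseline: 1.68 + 1.044 + 0.924 + 0.13 = 3.778.
Dividing the baseline by the relative clearance: 37.8 / 3.778 = 10.0 μg/mL.

10.0 μg/mL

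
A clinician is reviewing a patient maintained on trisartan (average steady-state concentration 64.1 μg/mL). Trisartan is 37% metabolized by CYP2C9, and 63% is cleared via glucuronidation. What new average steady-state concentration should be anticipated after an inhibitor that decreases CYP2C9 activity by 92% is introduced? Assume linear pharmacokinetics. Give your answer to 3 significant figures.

97.2 μg/mL

The CYP2C9 pathway (37% of clearance) is reduced to 0.08× activity: 0.37 × 0.08 = 0.0296.
Non-CYP routes (63%) are unchanged.
CL_new/CL_old = 0.0296 + 0.63 = 0.6596.
New average steady-state concentration = baseline ÷ relative clearance = 64.1 / 0.6596 = 97.2 μg/mL.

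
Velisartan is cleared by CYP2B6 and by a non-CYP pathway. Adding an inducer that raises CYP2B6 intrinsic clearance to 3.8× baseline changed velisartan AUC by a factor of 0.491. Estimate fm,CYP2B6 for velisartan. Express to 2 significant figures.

CL'/CL = 1 / 0.491 = 2.037
3.8·fm + (1 − fm) = 2.037
fm = (2.037 − 1) / (3.8 − 1) = 0.37

0.37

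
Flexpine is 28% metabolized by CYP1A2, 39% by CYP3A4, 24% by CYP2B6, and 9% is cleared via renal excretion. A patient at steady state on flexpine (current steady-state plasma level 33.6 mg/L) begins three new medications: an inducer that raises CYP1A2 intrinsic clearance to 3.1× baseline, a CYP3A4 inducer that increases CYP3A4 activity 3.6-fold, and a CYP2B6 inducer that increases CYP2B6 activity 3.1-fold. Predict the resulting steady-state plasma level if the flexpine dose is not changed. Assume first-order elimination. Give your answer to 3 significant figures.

10.8 mg/L

The CYP1A2 pathway (28% of clearance) increases to 3.1× activity: 0.28 × 3.1 = 0.868.
The CYP3A4 pathway (39% of clearance) rises to 3.6× activity: 0.39 × 3.6 = 1.404.
The CYP2B6 pathway (24% of clearance) is boosted to 3.1× activity: 0.24 × 3.1 = 0.744.
Non-CYP routes (9%) are unchanged.
Relative clearance = 0.868 + 1.404 + 0.744 + 0.09 = 3.106.
Dividing the baseline by the relative clearance: 33.6 / 3.106 = 10.8 mg/L.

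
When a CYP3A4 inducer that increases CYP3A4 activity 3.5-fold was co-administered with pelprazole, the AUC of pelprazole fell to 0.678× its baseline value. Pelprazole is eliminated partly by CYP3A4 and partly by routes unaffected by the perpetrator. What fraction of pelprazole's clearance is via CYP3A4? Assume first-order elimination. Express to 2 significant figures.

CL'/CL = 1 / 0.678 = 1.475
3.5·fm + (1 − fm) = 1.475
fm = (1.475 − 1) / (3.5 − 1) = 0.19

0.19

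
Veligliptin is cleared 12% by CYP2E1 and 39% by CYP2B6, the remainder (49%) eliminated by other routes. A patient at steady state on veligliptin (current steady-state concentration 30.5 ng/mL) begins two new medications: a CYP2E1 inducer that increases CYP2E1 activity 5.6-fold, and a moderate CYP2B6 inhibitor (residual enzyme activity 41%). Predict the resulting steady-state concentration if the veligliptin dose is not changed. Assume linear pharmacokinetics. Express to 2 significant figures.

23 ng/mL

The CYP2E1 pathway (12% of clearance) increases to 5.6× activity: 0.12 × 5.6 = 0.672.
The CYP2B6 pathway (39% of clearance) is reduced to 0.41× activity: 0.39 × 0.41 = 0.1599.
Non-CYP routes (49%) are unchanged.
New clearance relative to baseline: 0.672 + 0.1599 + 0.49 = 1.3219.
Steady-state concentration ∝ 1/CL: new value = 30.5 / 1.3219 = 23 ng/mL.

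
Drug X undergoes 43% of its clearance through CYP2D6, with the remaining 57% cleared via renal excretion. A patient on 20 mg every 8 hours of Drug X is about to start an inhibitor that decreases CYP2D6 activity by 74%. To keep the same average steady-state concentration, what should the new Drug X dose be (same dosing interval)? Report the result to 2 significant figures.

The CYP2D6 pathway (43% of clearance) falls to 0.26× activity: 0.43 × 0.26 = 0.1118.
Non-CYP routes (57%) are unchanged.
New clearance relative to baseline: 0.1118 + 0.57 = 0.6818.
Exposure is unchanged when dose changes in proportion to clearance. New dose = 20 mg × 0.6818 = 14 mg.

14 mg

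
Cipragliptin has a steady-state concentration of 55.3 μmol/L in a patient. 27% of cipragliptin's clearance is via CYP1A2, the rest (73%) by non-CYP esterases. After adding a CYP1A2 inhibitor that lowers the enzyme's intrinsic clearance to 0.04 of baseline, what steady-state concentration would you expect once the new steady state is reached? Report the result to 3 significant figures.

74.6 μmol/L

The CYP1A2 pathway (27% of clearance) falls to 0.04× activity: 0.27 × 0.04 = 0.0108.
The remaining 73% of clearance is unaffected.
CL_new/CL_old = 0.0108 + 0.73 = 0.7408.
Steady-state concentration ∝ 1/CL, so new value = 55.3 / 0.7408 = 74.6 μmol/L.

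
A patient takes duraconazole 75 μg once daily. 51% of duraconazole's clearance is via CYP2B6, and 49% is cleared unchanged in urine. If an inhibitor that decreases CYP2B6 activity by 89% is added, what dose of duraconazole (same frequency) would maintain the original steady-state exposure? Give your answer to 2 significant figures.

41 μg

The CYP2B6 pathway (51% of clearance) falls to 0.11× activity: 0.51 × 0.11 = 0.0561.
Non-CYP routes (49%) are unchanged.
New clearance relative to baseline: 0.0561 + 0.49 = 0.5461.
To maintain the same steady-state level, dose must scale with clearance: new dose = 75 × 0.5461 = 41 μg.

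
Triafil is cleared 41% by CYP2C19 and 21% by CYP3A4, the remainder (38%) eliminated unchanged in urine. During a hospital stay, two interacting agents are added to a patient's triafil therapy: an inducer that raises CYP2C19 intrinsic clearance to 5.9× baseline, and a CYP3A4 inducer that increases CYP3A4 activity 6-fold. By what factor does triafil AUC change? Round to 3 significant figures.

The CYP2C19 pathway (41% of clearance) is boosted to 5.9× activity: 0.41 × 5.9 = 2.419.
The CYP3A4 pathway (21% of clearance) rises to 6× activity: 0.21 × 6 = 1.26.
The remaining 38% of clearance is unaffected.
Relative clearance = 2.419 + 1.26 + 0.38 = 4.059.
AUC ∝ 1/CL: fold-change = 1 / 4.059 = 0.246.

0.246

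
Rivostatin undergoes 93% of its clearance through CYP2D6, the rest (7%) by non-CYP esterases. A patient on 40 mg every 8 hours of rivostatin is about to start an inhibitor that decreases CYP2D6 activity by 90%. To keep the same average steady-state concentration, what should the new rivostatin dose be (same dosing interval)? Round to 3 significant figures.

The CYP2D6 pathway (93% of clearance) drops to 0.1× activity: 0.93 × 0.1 = 0.093.
Non-CYP routes (7%) are unchanged.
New clearance relative to baseline: 0.093 + 0.07 = 0.163.
To maintain the same steady-state level, dose must scale with clearance: new dose = 40 × 0.163 = 6.52 mg.

6.52 mg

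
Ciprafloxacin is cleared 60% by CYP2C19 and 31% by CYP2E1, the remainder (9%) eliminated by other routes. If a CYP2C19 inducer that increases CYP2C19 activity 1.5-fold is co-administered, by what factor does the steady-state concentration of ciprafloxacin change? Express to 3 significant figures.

0.769

CYP2C19: 0.6 × 1.5 = 0.9
CYP2E1: 0.31 (unchanged)
Other: 0.09 (unchanged)
CL_new/CL_old = 0.9 + 0.31 + 0.09 = 1.3.
Since steady-state concentration ∝ 1/CL, the ratio is 1 / 1.3 = 0.769.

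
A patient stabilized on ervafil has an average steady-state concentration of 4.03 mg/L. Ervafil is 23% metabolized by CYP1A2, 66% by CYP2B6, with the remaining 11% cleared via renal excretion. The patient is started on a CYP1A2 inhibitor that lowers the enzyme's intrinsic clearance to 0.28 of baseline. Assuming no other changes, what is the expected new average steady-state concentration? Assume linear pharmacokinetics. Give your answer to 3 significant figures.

4.83 mg/L

CYP1A2: 0.23 × 0.28 = 0.0644
CYP2B6: 0.66 (unchanged)
Other: 0.11 (unchanged)
New clearance relative to baseline: 0.0644 + 0.66 + 0.11 = 0.8344.
Average steady-state concentration ∝ 1/CL, so new value = 4.03 / 0.8344 = 4.83 mg/L.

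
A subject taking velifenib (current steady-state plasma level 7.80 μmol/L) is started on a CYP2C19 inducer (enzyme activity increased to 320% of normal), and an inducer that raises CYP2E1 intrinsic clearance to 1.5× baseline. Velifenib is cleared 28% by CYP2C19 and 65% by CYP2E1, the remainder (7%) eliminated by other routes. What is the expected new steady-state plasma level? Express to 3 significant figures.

4.02 μmol/L

The CYP2C19 pathway (28% of clearance) increases to 3.2× activity: 0.28 × 3.2 = 0.896.
The CYP2E1 pathway (65% of clearance) rises to 1.5× activity: 0.65 × 1.5 = 0.975.
The remaining 7% of clearance is unaffected.
CL_new/CL_old = 0.896 + 0.975 + 0.07 = 1.941.
New steady-state plasma level = 7.80 / 1.941 = 4.02 μmol/L (concentration scales inversely with clearance).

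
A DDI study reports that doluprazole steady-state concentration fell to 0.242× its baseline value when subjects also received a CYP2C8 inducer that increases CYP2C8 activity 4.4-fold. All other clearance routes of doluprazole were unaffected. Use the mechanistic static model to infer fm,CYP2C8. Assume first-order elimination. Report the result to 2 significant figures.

Write x for the fraction cleared via CYP2C8. The observed steady-state concentration change means clearance rose to 1/0.242 = 4.132 of baseline.
Setting x·4.4 + (1 − x) = 4.132 and solving: x = (4.132 − 1)/(4.4 − 1) = 0.92.

0.92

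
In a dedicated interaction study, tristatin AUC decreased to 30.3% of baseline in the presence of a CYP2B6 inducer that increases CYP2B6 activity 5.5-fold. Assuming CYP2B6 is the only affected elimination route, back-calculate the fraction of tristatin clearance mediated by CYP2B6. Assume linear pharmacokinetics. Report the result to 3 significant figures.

Let fm be the CYP2B6 fraction. New clearance relative to baseline = fm × 5.5 + (1 − fm).
AUC ratio = 1 / (new CL fraction), so new CL fraction = 1 / 0.303 = 3.3.
fm × 5.5 + 1 − fm = 3.3  ⇒  fm × (5.5 − 1) = 2.3  ⇒  fm = 0.511.

0.511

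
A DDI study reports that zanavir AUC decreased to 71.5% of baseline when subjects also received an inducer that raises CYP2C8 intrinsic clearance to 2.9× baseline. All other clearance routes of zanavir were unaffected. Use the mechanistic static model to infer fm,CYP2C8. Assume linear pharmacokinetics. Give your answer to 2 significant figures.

Call the CYP2C8 fraction fm. After the interaction, CL_new/CL_old = fm × 2.9 + (1 − fm).
AUC ratio = 1 / (new CL fraction), so new CL fraction = 1 / 0.715 = 1.399.
fm × 2.9 + 1 − fm = 1.399  ⇒  fm × (2.9 − 1) = 0.3986  ⇒  fm = 0.21.

0.21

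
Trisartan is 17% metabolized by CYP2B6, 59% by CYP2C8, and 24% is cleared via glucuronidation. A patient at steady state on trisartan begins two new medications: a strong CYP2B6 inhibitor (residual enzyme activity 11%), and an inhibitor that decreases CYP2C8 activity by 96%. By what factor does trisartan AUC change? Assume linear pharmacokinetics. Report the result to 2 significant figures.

CYP2B6: 0.17 × 0.11 = 0.0187
CYP2C8: 0.59 × 0.04 = 0.0236
Other: 0.24 (unchanged)
CL_new/CL_old = 0.0187 + 0.0236 + 0.24 = 0.2823.
AUC ∝ 1/CL: fold-change = 1 / 0.2823 = 3.5.

3.5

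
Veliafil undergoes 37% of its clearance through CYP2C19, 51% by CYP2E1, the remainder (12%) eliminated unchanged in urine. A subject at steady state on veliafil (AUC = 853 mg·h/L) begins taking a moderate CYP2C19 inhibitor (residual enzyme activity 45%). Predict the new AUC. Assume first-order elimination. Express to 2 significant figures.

1.1 × 10³ mg·h/L

The CYP2C19 pathway (37% of clearance) falls to 0.45× activity: 0.37 × 0.45 = 0.1665.
CYP2E1 (51%) and the residual 12% are unaffected.
New clearance relative to baseline: 0.1665 + 0.51 + 0.12 = 0.7965.
New AUC = baseline ÷ relative clearance = 853 / 0.7965 = 1.1 × 10³ mg·h/L.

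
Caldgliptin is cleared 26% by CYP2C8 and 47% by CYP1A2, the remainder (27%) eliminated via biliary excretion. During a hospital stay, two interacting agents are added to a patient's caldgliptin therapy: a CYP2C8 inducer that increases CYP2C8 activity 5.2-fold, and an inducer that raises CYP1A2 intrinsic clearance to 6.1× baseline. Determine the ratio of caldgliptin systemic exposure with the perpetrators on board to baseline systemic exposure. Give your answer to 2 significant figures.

0.22

The CYP2C8 pathway (26% of clearance) increases to 5.2× activity: 0.26 × 5.2 = 1.352.
The CYP1A2 pathway (47% of clearance) increases to 6.1× activity: 0.47 × 6.1 = 2.867.
The remaining 27% of clearance is unaffected.
New clearance relative to baseline: 1.352 + 2.867 + 0.27 = 4.489.
Systemic exposure ∝ 1/CL: fold-change = 1 / 4.489 = 0.22.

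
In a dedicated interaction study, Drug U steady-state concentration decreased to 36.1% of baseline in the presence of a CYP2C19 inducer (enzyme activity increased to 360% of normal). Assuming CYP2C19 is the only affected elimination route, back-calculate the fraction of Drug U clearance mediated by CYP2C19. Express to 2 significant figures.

0.68

Write x for the fraction cleared via CYP2C19. The observed steady-state concentration change means clearance rose to 1/0.361 = 2.77 of baseline.
Only the CYP2C19 route changed, so 2.77 = x·3.6 + (1 − x), giving x = 0.68.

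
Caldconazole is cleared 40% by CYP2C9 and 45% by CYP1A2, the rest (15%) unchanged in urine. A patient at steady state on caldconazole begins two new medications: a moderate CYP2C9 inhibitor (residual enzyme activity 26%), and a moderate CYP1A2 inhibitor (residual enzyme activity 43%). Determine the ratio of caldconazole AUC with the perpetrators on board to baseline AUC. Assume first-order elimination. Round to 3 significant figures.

2.23

CYP2C9: 0.4 × 0.26 = 0.104
CYP1A2: 0.45 × 0.43 = 0.1935
Other: 0.15 (unchanged)
Relative clearance = 0.104 + 0.1935 + 0.15 = 0.4475.
AUC ∝ 1/CL: fold-change = 1 / 0.4475 = 2.23.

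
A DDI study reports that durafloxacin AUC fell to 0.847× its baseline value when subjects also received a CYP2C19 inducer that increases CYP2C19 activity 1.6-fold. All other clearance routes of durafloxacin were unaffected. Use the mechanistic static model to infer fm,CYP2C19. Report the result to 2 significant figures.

Let x = fm,CYP2C19. Because AUC ∝ 1/CL, relative clearance rose to 1/0.847 = 1.181.
Only the CYP2C19 route changed, so 1.181 = x·1.6 + (1 − x), giving x = 0.30.

0.30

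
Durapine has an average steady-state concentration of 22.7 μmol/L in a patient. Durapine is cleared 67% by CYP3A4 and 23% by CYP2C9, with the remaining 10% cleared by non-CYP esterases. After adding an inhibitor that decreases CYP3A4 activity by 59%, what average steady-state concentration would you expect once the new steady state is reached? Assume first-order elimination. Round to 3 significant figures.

37.5 μmol/L

The CYP3A4 pathway (67% of clearance) drops to 0.41× activity: 0.67 × 0.41 = 0.2747.
CYP2C9 (23%) and the residual 10% are unaffected.
Relative clearance = 0.2747 + 0.23 + 0.1 = 0.6047.
With dosing unchanged, average steady-state concentration scales as 1/CL: 22.7 / 0.6047 = 37.5 μmol/L.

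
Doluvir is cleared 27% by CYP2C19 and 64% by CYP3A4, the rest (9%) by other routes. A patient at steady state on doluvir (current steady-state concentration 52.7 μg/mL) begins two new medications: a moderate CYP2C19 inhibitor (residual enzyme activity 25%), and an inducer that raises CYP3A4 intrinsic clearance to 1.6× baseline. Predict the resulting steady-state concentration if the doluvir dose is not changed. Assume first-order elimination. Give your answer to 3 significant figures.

CYP2C19: 0.27 × 0.25 = 0.0675
CYP3A4: 0.64 × 1.6 = 1.024
Other: 0.09 (unchanged)
CL_new/CL_old = 0.0675 + 1.024 + 0.09 = 1.1815.
New steady-state concentration = 52.7 / 1.1815 = 44.6 μg/mL (concentration scales inversely with clearance).

44.6 μg/mL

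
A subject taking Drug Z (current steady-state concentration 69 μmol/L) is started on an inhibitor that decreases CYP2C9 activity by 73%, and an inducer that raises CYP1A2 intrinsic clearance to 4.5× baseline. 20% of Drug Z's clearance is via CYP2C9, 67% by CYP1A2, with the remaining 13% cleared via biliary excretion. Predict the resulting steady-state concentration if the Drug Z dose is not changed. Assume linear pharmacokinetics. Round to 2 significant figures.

22 μmol/L

The CYP2C9 pathway (20% of clearance) falls to 0.27× activity: 0.2 × 0.27 = 0.054.
The CYP1A2 pathway (67% of clearance) rises to 4.5× activity: 0.67 × 4.5 = 3.015.
The remaining 13% of clearance is unaffected.
Relative clearance = 0.054 + 3.015 + 0.13 = 3.199.
Dividing the baseline by the relative clearance: 69 / 3.199 = 22 μmol/L.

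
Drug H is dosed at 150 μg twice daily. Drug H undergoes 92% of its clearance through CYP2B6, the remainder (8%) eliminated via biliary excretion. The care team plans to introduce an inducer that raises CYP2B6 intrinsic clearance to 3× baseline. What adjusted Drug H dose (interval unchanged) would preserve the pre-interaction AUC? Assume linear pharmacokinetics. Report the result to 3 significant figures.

426 μg

CYP2B6: 0.92 × 3 = 2.76
Other: 0.08 (unchanged)
New clearance relative to baseline: 2.76 + 0.08 = 2.84.
Css,avg = (dose rate)/CL, so holding Css fixed requires dose ∝ CL: 150 × 2.84 = 426 μg.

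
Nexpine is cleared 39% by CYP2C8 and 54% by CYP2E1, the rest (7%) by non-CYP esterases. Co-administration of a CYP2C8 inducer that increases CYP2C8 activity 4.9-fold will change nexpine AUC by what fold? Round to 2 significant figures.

The CYP2C8 pathway (39% of clearance) rises to 4.9× activity: 0.39 × 4.9 = 1.911.
CYP2E1 (54%) and the residual 7% are unaffected.
CL_new/CL_old = 1.911 + 0.54 + 0.07 = 2.521.
Since AUC ∝ 1/CL, the ratio is 1 / 2.521 = 0.40.

0.40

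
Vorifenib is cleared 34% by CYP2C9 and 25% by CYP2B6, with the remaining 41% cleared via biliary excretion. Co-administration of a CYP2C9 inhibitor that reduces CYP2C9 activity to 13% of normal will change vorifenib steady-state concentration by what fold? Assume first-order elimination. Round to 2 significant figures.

CYP2C9: 0.34 × 0.13 = 0.0442
CYP2B6: 0.25 (unchanged)
Other: 0.41 (unchanged)
CL_new/CL_old = 0.0442 + 0.25 + 0.41 = 0.7042.
Steady-state concentration is inversely proportional to clearance, so the fold-change is 1 / 0.7042 = 1.4.

1.4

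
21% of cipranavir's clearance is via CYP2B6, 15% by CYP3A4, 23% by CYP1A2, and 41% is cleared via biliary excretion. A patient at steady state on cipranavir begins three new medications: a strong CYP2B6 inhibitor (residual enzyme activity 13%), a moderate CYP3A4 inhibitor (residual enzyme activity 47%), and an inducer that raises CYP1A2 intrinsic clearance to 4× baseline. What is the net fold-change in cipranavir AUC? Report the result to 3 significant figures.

0.700

CYP2B6: 0.21 × 0.13 = 0.0273
CYP3A4: 0.15 × 0.47 = 0.0705
CYP1A2: 0.23 × 4 = 0.92
Other: 0.41 (unchanged)
CL_new/CL_old = 0.0273 + 0.0705 + 0.92 + 0.41 = 1.4278.
AUC ∝ 1/CL: fold-change = 1 / 1.4278 = 0.700.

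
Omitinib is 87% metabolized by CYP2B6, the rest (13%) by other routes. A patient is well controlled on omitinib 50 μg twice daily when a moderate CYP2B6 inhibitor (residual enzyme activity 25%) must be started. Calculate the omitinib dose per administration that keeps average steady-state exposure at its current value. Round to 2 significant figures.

17 μg

The CYP2B6 pathway (87% of clearance) falls to 0.25× activity: 0.87 × 0.25 = 0.2175.
The remaining 13% of clearance is unaffected.
New clearance relative to baseline: 0.2175 + 0.13 = 0.3475.
To maintain the same steady-state level, dose must scale with clearance: new dose = 50 × 0.3475 = 17 μg.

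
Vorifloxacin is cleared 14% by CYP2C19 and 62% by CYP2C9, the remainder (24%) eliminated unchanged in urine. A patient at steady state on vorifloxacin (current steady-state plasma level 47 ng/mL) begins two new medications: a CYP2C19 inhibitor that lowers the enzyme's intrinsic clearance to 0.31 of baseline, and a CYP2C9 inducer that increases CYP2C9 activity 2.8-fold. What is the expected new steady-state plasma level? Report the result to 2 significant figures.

23 ng/mL

The CYP2C19 pathway (14% of clearance) falls to 0.31× activity: 0.14 × 0.31 = 0.0434.
The CYP2C9 pathway (62% of clearance) increases to 2.8× activity: 0.62 × 2.8 = 1.736.
The remaining 24% of clearance is unaffected.
CL_new/CL_old = 0.0434 + 1.736 + 0.24 = 2.0194.
Dividing the baseline by the relative clearance: 47 / 2.0194 = 23 ng/mL.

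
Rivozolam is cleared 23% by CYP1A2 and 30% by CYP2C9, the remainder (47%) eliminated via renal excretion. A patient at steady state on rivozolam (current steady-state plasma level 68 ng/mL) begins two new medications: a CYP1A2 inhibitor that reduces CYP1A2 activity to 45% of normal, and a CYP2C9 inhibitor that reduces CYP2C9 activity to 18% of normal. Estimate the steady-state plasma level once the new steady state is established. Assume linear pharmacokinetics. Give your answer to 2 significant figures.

1.1 × 10² ng/mL

CYP1A2: 0.23 × 0.45 = 0.1035
CYP2C9: 0.3 × 0.18 = 0.054
Other: 0.47 (unchanged)
New clearance relative to baseline: 0.1035 + 0.054 + 0.47 = 0.6275.
Dividing the baseline by the relative clearance: 68 / 0.6275 = 1.1 × 10² ng/mL.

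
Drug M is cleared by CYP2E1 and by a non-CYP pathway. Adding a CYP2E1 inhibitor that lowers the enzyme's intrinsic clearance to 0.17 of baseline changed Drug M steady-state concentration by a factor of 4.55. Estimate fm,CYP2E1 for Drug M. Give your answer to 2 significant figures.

0.94

Write x for the fraction cleared via CYP2E1. The observed steady-state concentration change means clearance fell to 1/4.55 = 0.2198 of baseline.
Setting x·0.17 + (1 − x) = 0.2198 and solving: x = (0.2198 − 1)/(0.17 − 1) = 0.94.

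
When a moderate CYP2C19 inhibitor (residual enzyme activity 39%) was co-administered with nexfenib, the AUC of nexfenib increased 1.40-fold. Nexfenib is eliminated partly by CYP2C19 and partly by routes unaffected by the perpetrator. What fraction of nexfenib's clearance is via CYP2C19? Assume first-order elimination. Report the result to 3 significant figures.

0.468

Let fm be the CYP2C19 fraction. New clearance relative to baseline = fm × 0.39 + (1 − fm).
AUC ratio = 1 / (new CL fraction), so new CL fraction = 1 / 1.40 = 0.7143.
fm × 0.39 + 1 − fm = 0.7143  ⇒  fm × (0.39 − 1) = −0.2857  ⇒  fm = 0.468.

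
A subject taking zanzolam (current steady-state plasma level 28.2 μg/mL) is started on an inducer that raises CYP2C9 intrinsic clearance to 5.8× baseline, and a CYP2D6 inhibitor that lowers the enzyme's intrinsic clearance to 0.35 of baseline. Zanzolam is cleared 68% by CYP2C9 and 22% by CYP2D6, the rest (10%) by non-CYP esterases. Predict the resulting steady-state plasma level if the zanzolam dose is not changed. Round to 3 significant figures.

6.84 μg/mL

CYP2C9: 0.68 × 5.8 = 3.944
CYP2D6: 0.22 × 0.35 = 0.077
Other: 0.1 (unchanged)
New clearance relative to baseline: 3.944 + 0.077 + 0.1 = 4.121.
New steady-state plasma level = 28.2 / 4.121 = 6.84 μg/mL (concentration scales inversely with clearance).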